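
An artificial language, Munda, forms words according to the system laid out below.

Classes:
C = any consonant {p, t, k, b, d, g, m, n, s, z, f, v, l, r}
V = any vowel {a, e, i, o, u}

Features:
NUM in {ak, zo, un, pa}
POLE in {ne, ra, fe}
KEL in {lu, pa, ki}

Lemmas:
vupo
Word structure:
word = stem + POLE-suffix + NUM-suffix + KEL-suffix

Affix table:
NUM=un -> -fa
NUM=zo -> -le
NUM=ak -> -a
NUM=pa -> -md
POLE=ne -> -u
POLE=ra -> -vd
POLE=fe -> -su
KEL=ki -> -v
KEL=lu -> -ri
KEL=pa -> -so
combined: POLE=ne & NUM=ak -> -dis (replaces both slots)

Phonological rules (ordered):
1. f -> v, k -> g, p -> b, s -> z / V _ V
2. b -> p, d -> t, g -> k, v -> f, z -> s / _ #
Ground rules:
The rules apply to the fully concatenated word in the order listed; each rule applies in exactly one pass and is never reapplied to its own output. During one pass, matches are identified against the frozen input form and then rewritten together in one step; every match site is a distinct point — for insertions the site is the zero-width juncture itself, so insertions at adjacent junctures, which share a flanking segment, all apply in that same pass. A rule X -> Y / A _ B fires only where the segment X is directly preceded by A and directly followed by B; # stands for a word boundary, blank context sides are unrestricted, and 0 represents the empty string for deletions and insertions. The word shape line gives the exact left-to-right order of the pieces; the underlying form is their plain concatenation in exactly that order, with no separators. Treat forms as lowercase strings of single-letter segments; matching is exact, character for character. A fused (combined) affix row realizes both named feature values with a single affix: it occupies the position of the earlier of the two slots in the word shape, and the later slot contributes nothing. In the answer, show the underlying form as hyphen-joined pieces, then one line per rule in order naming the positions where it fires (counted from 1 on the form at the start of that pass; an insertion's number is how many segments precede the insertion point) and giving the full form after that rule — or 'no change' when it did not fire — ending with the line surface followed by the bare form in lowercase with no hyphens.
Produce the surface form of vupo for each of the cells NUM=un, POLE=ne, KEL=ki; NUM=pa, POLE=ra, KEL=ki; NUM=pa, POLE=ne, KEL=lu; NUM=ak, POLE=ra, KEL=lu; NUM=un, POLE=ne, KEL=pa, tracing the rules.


cell NUM=un, POLE=ne, KEL=ki:
underlying: vupo-u-fa-v
1. f -> v, k -> g, p -> b, s -> z / V _ V: fires at position(s) 3, 6: vubouvav
2. b -> p, d -> t, g -> k, v -> f, z -> s / _ #: fires at position(s) 8: vubouvaf
surface: vubouvaf

cell NUM=pa, POLE=ra, KEL=ki:
underlying: vupo-vd-md-v
1. f -> v, k -> g, p -> b, s -> z / V _ V: fires at position(s) 3: vubovdmdv
2. b -> p, d -> t, g -> k, v -> f, z -> s / _ #: fires at position(s) 9: vubovdmdf
surface: vubovdmdf

cell NUM=pa, POLE=ne, KEL=lu:
underlying: vupo-u-md-ri
1. f -> v, k -> g, p -> b, s -> z / V _ V: fires at position(s) 3: vuboumdri
2. b -> p, d -> t, g -> k, v -> f, z -> s / _ #: no change
surface: vuboumdri

cell NUM=ak, POLE=ra, KEL=lu:
underlying: vupo-vd-a-ri
1. f -> v, k -> g, p -> b, s -> z / V _ V: fires at position(s) 3: vubovdari
2. b -> p, d -> t, g -> k, v -> f, z -> s / _ #: no change
surface: vubovdari

cell NUM=un, POLE=ne, KEL=pa:
underlying: vupo-u-fa-so
1. f -> v, k -> g, p -> b, s -> z / V _ V: fires at position(s) 3, 6, 8: vubouvazo
2. b -> p, d -> t, g -> k, v -> f, z -> s / _ #: no change
surface: vubouvazo


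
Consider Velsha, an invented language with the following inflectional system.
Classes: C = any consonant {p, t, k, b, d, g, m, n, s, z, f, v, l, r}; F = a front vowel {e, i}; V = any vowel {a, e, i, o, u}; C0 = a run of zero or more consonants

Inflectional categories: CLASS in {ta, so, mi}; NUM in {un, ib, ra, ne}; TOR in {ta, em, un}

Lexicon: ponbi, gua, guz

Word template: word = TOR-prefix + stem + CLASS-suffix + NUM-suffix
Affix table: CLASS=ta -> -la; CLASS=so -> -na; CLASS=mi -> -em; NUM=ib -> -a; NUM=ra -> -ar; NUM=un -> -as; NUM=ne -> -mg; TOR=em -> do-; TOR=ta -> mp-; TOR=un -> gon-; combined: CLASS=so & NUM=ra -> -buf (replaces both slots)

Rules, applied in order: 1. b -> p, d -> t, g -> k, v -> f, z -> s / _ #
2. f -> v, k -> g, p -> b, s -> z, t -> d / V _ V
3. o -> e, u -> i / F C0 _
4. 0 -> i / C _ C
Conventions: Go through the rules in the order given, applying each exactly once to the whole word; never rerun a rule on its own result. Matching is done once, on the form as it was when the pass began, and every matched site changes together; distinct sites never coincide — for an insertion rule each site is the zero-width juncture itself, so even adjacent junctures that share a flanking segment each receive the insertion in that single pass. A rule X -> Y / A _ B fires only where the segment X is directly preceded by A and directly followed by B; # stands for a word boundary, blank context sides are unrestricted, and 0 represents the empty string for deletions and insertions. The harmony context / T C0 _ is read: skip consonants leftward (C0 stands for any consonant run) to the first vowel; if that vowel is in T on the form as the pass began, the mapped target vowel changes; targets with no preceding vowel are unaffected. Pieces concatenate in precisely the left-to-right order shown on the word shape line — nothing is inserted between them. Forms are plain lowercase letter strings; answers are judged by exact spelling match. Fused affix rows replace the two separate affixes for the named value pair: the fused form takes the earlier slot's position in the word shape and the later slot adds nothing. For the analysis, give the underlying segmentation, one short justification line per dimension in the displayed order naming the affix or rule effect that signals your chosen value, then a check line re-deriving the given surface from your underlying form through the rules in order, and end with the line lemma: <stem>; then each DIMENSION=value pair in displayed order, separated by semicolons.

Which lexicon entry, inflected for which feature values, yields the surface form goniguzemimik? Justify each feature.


underlying: gon-guz-em-mg
CLASS=mi - signalled by the affix -em
NUM=ne - signalled by the affix -mg
TOR=un - signalled by the affix gon-
check: gonguzemmg -> gonguzemmk -> gonguzemmk -> gonguzemmk -> goniguzemimik
lemma: guz; CLASS=mi; NUM=ne; TOR=un


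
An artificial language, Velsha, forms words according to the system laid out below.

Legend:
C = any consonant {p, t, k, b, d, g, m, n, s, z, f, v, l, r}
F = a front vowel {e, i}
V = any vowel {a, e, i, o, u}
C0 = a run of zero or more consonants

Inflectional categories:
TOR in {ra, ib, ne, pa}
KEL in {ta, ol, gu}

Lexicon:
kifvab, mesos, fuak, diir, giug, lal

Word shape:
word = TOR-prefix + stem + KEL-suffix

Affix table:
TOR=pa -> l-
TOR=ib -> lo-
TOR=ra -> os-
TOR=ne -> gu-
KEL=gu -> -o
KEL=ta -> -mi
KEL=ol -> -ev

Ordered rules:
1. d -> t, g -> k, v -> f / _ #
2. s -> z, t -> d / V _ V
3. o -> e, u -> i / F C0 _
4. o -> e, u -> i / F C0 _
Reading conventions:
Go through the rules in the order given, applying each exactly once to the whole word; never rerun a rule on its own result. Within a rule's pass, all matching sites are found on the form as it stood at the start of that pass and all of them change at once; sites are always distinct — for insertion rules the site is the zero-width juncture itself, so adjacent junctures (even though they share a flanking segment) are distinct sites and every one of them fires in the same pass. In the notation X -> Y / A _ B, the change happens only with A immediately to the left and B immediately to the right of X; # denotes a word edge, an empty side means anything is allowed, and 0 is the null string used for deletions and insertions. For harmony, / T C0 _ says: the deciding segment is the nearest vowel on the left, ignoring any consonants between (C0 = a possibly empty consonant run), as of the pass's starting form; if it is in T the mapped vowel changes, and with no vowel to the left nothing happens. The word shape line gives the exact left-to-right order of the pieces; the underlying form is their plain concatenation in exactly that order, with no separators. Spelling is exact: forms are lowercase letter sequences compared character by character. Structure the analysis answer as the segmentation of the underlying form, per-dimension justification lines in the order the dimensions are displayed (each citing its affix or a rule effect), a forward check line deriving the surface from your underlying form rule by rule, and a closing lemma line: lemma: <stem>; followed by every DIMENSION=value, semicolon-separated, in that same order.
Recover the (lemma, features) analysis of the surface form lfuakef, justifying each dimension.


underlying: l-fuak-ev
TOR=pa - signalled by the affix l-
KEL=ol - signalled by the affix -ev
check: lfuakev -> lfuakef -> lfuakef -> lfuakef -> lfuakef
lemma: fuak; TOR=pa; KEL=ol


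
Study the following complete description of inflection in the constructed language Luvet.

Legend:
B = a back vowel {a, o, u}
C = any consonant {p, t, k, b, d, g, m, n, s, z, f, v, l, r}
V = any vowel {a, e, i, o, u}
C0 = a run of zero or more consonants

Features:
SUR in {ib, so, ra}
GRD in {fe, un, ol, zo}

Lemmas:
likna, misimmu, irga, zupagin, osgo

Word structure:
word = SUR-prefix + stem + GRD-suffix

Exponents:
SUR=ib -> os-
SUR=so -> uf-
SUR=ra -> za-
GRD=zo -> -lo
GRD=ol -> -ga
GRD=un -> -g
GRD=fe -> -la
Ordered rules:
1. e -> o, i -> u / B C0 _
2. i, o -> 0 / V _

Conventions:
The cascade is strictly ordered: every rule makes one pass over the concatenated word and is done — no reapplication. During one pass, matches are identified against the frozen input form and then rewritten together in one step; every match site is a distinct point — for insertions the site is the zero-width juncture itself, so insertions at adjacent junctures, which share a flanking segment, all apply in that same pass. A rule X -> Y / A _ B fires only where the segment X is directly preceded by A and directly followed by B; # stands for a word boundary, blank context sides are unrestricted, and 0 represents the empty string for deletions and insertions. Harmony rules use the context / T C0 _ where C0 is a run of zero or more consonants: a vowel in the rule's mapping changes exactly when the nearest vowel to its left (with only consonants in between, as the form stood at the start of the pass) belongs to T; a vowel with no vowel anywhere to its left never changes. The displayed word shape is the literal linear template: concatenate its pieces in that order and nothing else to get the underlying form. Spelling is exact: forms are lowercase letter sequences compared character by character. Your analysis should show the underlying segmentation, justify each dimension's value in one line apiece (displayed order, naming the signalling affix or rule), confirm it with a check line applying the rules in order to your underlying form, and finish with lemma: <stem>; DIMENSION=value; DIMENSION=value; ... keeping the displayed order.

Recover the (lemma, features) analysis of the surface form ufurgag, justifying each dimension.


underlying: uf-irga-g
SUR=so - signalled by the affix uf-
GRD=un - signalled by the affix -g
check: ufirgag -> ufurgag -> ufurgag
lemma: irga; SUR=so; GRD=un


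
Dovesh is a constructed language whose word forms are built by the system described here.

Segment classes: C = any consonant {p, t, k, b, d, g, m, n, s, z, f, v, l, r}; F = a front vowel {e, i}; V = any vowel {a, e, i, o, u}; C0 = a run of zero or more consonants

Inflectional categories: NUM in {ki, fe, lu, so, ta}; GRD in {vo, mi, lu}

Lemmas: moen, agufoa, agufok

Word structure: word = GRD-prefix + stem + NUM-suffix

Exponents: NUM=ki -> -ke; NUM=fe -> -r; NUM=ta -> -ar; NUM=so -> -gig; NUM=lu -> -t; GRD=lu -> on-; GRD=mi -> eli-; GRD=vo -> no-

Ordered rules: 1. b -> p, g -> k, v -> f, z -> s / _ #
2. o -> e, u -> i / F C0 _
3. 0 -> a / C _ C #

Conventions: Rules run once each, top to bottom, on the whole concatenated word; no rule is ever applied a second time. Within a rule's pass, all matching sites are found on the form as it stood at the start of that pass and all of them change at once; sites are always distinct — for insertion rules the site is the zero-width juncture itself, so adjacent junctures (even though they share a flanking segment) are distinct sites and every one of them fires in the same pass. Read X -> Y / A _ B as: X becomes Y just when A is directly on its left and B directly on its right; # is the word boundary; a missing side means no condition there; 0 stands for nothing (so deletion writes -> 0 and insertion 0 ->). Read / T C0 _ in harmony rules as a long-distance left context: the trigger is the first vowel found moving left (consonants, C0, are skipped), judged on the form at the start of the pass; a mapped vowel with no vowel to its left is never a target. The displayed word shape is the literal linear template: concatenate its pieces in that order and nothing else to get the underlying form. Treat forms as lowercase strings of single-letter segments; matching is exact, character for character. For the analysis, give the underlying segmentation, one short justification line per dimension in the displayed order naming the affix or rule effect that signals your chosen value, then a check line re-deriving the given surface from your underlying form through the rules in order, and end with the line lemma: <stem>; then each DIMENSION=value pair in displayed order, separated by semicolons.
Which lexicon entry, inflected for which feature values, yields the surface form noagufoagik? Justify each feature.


underlying: no-agufoa-gig
NUM=so - signalled by the affix -gig
GRD=vo - signalled by the affix no-
check: noagufoagig -> noagufoagik -> noagufoagik -> noagufoagik
lemma: agufoa; NUM=so; GRD=vo


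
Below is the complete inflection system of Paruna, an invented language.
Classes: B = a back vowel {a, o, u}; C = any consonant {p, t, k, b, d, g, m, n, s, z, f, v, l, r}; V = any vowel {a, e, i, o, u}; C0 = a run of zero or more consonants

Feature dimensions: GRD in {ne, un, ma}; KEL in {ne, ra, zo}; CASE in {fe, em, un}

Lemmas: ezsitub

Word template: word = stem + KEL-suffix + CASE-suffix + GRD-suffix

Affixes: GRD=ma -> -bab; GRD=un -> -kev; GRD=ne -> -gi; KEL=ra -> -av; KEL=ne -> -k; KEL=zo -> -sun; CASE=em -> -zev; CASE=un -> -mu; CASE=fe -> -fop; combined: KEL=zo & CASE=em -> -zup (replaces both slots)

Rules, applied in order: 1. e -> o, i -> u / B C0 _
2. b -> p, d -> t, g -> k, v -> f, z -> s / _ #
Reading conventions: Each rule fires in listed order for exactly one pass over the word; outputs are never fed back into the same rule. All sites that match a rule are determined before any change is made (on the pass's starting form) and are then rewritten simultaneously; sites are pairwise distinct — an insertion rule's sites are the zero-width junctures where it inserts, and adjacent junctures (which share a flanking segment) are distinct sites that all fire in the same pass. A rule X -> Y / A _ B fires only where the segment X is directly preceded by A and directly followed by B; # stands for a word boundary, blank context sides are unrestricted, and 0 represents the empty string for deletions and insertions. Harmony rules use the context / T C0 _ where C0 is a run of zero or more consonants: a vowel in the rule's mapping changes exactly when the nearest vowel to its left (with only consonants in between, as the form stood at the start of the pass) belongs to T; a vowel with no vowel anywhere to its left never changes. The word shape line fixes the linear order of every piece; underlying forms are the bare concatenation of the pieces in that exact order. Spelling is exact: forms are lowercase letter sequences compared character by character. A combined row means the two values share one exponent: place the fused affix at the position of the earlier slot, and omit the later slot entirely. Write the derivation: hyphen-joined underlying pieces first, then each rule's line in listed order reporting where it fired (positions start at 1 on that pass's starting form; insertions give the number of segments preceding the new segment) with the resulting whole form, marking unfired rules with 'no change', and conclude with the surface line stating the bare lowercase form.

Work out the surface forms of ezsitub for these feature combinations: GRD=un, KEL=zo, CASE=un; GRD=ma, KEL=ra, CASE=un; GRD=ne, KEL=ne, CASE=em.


cell GRD=un, KEL=zo, CASE=un:
underlying: ezsitub-sun-mu-kev
1. e -> o, i -> u / B C0 _: fires at position(s) 14: ezsitubsunmukov
2. b -> p, d -> t, g -> k, v -> f, z -> s / _ #: fires at position(s) 15: ezsitubsunmukof
surface: ezsitubsunmukof

cell GRD=ma, KEL=ra, CASE=un:
underlying: ezsitub-av-mu-bab
1. e -> o, i -> u / B C0 _: no change
2. b -> p, d -> t, g -> k, v -> f, z -> s / _ #: fires at position(s) 14: ezsitubavmubap
surface: ezsitubavmubap

cell GRD=ne, KEL=ne, CASE=em:
underlying: ezsitub-k-zev-gi
1. e -> o, i -> u / B C0 _: fires at position(s) 10: ezsitubkzovgi
2. b -> p, d -> t, g -> k, v -> f, z -> s / _ #: no change
surface: ezsitubkzovgi


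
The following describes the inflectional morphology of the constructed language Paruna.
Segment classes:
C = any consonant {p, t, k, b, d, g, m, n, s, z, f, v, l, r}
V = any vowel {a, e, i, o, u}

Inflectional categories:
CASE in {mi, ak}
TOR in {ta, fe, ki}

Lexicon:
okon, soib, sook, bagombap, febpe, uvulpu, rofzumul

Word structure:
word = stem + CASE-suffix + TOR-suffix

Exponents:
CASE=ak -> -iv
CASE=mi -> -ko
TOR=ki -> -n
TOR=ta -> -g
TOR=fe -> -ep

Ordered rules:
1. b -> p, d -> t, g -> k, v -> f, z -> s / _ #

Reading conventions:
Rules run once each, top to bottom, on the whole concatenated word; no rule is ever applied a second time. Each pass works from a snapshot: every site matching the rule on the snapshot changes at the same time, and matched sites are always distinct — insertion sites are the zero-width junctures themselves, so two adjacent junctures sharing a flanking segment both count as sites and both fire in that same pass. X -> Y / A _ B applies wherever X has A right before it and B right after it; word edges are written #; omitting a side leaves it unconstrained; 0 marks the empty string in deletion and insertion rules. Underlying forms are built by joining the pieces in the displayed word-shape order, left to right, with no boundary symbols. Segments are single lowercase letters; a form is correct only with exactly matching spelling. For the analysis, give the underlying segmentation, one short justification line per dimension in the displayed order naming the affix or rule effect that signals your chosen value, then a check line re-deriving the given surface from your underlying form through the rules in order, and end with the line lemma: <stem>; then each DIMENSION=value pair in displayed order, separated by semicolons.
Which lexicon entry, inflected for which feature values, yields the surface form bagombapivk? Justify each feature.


underlying: bagombap-iv-g
CASE=ak - signalled by the affix -iv
TOR=ta - signalled by the affix -g
check: bagombapivg -> bagombapivk
lemma: bagombap; CASE=ak; TOR=ta


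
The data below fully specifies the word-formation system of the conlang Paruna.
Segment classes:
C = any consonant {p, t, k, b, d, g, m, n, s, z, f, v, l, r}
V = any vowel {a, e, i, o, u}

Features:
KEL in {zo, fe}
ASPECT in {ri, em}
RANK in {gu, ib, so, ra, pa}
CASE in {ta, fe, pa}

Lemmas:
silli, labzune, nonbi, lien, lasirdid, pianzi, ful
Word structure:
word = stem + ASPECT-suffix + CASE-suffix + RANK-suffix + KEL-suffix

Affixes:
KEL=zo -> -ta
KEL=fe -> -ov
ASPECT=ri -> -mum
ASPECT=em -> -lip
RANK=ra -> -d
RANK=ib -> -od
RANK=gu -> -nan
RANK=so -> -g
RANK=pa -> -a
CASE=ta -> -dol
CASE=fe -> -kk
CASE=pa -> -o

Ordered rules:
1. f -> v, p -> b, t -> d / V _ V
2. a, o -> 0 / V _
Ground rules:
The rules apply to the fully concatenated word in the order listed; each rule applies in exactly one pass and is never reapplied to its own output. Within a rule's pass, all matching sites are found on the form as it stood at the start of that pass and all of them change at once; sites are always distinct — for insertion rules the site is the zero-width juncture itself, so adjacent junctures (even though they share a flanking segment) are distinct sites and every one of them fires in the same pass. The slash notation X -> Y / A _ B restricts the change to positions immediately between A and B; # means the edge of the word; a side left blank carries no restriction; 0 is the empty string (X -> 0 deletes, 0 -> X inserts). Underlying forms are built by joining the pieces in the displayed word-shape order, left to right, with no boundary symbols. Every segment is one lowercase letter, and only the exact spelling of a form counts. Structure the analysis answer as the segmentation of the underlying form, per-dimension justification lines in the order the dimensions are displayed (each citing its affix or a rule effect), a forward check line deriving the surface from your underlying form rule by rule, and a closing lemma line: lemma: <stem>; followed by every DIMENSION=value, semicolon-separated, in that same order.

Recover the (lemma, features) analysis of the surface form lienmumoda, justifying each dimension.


underlying: lien-mum-o-a-ta
KEL=zo - signalled by the affix -ta
ASPECT=ri - signalled by the affix -mum
RANK=pa - signalled by the affix -a
CASE=pa - signalled by the affix -o
check: lienmumoata -> lienmumoada -> lienmumoda
lemma: lien; KEL=zo; ASPECT=ri; RANK=pa; CASE=pa


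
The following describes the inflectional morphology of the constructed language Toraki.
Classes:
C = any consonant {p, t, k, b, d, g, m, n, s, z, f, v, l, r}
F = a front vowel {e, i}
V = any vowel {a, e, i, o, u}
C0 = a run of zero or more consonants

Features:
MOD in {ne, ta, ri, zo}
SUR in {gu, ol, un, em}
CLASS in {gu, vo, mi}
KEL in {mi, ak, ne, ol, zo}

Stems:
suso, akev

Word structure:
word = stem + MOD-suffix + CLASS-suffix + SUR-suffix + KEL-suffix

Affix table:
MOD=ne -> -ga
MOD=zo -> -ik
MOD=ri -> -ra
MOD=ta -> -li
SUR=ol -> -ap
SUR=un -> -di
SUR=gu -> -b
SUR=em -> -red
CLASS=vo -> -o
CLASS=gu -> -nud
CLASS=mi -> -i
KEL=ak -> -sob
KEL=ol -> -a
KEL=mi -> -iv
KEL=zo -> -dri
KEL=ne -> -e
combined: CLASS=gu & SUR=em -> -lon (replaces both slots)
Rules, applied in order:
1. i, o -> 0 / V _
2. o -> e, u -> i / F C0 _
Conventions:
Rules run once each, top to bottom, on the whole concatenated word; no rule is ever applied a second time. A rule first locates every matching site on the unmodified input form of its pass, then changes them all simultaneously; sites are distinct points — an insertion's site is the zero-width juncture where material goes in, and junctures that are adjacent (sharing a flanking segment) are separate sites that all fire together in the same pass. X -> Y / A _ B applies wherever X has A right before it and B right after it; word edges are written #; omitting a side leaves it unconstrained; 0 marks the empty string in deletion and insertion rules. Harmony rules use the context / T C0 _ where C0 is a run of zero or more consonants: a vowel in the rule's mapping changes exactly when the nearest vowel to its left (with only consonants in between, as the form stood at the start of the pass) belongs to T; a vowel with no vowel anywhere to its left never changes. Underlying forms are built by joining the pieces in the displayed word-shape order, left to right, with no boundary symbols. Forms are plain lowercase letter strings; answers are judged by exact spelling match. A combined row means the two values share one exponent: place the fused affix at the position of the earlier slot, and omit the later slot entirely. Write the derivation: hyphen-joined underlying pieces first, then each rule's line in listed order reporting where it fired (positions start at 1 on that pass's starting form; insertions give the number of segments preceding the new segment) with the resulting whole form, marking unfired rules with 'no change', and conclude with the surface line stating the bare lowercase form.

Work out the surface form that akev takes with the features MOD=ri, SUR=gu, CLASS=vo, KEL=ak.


underlying: akev-ra-o-b-sob
1. i, o -> 0 / V _: fires at position(s) 7: akevrabsob
2. o -> e, u -> i / F C0 _: no change
surface: akevrabsob


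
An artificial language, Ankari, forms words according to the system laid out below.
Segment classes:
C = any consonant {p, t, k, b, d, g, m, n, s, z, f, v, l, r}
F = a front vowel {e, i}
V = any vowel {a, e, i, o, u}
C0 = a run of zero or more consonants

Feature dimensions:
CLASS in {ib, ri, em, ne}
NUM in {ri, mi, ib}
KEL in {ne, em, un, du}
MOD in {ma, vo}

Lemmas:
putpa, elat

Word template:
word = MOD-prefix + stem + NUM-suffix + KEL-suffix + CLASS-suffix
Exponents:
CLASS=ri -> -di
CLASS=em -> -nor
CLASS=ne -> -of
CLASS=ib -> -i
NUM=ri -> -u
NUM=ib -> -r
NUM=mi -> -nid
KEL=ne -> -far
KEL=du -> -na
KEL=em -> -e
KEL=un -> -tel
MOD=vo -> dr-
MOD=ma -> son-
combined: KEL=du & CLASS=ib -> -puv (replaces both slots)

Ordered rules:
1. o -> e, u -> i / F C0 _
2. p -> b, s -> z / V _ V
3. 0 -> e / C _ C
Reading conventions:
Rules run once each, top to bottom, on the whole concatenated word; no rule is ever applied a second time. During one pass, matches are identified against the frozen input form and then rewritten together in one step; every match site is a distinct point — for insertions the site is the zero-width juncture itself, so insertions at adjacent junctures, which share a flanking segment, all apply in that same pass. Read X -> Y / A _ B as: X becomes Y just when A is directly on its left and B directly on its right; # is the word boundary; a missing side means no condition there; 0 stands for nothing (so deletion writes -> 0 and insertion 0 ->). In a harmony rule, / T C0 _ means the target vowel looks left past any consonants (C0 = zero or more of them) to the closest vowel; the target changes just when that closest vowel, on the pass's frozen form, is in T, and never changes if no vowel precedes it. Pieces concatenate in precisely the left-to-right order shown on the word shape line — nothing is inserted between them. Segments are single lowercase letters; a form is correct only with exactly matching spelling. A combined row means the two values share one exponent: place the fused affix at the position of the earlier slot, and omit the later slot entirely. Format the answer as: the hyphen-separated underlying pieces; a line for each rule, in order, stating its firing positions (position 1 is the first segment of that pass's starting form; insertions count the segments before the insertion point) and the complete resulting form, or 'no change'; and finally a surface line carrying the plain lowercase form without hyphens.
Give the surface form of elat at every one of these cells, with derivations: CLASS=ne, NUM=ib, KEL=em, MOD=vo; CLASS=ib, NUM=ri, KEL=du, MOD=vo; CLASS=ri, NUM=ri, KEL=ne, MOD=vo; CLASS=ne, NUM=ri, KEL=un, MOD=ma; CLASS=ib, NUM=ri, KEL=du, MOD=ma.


cell CLASS=ne, NUM=ib, KEL=em, MOD=vo:
underlying: dr-elat-r-e-of
1. o -> e, u -> i / F C0 _: fires at position(s) 9: drelatreef
2. p -> b, s -> z / V _ V: no change
3. 0 -> e / C _ C: inserts after position(s) 1, 6: derelatereef
surface: derelatereef

cell CLASS=ib, NUM=ri, KEL=du, MOD=vo:
underlying: dr-elat-u-puv
1. o -> e, u -> i / F C0 _: no change
2. p -> b, s -> z / V _ V: fires at position(s) 8: drelatubuv
3. 0 -> e / C _ C: inserts after position(s) 1: derelatubuv
surface: derelatubuv

cell CLASS=ri, NUM=ri, KEL=ne, MOD=vo:
underlying: dr-elat-u-far-di
1. o -> e, u -> i / F C0 _: no change
2. p -> b, s -> z / V _ V: no change
3. 0 -> e / C _ C: inserts after position(s) 1, 10: derelatufaredi
surface: derelatufaredi

cell CLASS=ne, NUM=ri, KEL=un, MOD=ma:
underlying: son-elat-u-tel-of
1. o -> e, u -> i / F C0 _: fires at position(s) 12: sonelatutelef
2. p -> b, s -> z / V _ V: no change
3. 0 -> e / C _ C: no change
surface: sonelatutelef

cell CLASS=ib, NUM=ri, KEL=du, MOD=ma:
underlying: son-elat-u-puv
1. o -> e, u -> i / F C0 _: no change
2. p -> b, s -> z / V _ V: fires at position(s) 9: sonelatubuv
3. 0 -> e / C _ C: no change
surface: sonelatubuv


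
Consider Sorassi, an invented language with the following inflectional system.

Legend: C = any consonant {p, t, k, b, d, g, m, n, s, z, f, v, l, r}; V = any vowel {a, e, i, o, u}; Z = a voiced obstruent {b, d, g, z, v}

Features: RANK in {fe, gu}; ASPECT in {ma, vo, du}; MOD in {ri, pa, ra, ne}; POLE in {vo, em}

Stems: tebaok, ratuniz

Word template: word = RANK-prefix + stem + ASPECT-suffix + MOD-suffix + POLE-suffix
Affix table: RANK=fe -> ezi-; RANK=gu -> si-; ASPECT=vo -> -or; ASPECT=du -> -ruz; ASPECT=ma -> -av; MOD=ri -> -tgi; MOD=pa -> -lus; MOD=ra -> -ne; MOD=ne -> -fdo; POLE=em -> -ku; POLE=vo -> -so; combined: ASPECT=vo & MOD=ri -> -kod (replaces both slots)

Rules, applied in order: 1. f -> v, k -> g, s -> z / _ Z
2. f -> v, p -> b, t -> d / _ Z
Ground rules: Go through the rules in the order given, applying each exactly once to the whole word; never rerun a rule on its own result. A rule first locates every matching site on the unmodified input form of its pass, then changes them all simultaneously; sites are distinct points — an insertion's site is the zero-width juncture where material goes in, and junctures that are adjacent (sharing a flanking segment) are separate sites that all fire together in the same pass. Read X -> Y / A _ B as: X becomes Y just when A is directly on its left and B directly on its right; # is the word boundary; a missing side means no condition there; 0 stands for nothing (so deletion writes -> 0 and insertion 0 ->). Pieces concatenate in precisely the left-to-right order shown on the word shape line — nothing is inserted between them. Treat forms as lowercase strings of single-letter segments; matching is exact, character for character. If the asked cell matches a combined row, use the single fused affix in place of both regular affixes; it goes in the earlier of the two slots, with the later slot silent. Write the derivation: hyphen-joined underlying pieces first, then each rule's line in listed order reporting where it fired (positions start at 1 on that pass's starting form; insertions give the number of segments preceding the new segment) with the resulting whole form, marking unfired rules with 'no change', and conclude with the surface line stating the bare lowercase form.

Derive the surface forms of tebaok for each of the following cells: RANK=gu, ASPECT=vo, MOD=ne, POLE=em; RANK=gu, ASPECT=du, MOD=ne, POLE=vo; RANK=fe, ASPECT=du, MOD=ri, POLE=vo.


cell RANK=gu, ASPECT=vo, MOD=ne, POLE=em:
underlying: si-tebaok-or-fdo-ku
1. f -> v, k -> g, s -> z / _ Z: fires at position(s) 11: sitebaokorvdoku
2. f -> v, p -> b, t -> d / _ Z: no change
surface: sitebaokorvdoku

cell RANK=gu, ASPECT=du, MOD=ne, POLE=vo:
underlying: si-tebaok-ruz-fdo-so
1. f -> v, k -> g, s -> z / _ Z: fires at position(s) 12: sitebaokruzvdoso
2. f -> v, p -> b, t -> d / _ Z: no change
surface: sitebaokruzvdoso

cell RANK=fe, ASPECT=du, MOD=ri, POLE=vo:
underlying: ezi-tebaok-ruz-tgi-so
1. f -> v, k -> g, s -> z / _ Z: no change
2. f -> v, p -> b, t -> d / _ Z: fires at position(s) 13: ezitebaokruzdgiso
surface: ezitebaokruzdgiso


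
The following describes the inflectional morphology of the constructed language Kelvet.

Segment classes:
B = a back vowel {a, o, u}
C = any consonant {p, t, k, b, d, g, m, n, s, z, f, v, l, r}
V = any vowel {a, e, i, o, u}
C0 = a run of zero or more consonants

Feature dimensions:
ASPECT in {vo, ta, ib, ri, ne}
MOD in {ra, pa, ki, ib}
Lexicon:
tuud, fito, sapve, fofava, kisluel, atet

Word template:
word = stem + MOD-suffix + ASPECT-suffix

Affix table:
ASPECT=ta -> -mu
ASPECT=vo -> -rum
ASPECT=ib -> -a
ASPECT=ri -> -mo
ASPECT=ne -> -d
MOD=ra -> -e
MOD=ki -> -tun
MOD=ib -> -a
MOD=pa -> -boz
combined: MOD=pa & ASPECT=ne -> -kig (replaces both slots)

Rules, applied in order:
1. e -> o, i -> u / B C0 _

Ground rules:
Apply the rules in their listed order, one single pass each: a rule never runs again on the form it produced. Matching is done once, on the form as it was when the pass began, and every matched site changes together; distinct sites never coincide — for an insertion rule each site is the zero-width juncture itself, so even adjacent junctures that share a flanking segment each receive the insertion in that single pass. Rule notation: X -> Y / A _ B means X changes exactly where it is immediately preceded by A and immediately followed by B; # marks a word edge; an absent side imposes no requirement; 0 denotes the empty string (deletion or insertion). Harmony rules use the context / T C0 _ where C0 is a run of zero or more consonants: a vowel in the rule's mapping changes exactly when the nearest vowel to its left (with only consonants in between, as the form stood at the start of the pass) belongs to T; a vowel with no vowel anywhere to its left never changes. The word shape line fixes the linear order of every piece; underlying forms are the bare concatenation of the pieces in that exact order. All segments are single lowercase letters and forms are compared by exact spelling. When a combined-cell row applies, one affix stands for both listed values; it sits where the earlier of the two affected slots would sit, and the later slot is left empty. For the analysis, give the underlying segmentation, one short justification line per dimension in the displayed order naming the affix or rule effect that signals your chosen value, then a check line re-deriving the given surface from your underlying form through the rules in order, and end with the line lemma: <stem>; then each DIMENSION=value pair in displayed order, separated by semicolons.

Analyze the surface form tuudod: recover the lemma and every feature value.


underlying: tuud-e-d
ASPECT=ne - signalled by the affix -d
MOD=ra - signalled by the affix -e
check: tuuded -> tuudod
lemma: tuud; ASPECT=ne; MOD=ra


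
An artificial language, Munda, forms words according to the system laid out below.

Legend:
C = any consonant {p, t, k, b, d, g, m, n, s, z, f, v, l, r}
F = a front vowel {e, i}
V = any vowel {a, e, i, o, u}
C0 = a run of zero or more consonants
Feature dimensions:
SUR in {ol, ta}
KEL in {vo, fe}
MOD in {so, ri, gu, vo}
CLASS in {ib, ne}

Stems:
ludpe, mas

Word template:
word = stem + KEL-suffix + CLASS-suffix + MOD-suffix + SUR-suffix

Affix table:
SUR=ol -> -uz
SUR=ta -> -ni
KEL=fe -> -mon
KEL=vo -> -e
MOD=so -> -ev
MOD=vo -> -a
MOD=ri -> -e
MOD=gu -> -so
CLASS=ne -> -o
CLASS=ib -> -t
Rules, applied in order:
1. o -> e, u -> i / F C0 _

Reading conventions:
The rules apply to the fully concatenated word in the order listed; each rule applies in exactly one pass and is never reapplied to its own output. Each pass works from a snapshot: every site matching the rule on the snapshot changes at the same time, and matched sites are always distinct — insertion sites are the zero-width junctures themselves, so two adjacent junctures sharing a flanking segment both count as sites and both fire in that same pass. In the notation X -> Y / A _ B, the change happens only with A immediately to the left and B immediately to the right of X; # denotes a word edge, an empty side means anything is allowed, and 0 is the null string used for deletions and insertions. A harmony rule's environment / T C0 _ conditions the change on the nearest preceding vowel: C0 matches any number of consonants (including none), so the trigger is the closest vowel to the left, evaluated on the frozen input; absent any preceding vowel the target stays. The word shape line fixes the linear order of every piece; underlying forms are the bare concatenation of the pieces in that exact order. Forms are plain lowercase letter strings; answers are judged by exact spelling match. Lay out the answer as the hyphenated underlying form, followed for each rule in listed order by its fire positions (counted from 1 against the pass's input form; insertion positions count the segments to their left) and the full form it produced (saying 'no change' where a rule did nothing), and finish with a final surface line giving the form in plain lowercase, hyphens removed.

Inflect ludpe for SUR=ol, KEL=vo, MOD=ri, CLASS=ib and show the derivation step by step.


underlying: ludpe-e-t-e-uz
1. o -> e, u -> i / F C0 _: fires at position(s) 9: ludpeeteiz
surface: ludpeeteiz


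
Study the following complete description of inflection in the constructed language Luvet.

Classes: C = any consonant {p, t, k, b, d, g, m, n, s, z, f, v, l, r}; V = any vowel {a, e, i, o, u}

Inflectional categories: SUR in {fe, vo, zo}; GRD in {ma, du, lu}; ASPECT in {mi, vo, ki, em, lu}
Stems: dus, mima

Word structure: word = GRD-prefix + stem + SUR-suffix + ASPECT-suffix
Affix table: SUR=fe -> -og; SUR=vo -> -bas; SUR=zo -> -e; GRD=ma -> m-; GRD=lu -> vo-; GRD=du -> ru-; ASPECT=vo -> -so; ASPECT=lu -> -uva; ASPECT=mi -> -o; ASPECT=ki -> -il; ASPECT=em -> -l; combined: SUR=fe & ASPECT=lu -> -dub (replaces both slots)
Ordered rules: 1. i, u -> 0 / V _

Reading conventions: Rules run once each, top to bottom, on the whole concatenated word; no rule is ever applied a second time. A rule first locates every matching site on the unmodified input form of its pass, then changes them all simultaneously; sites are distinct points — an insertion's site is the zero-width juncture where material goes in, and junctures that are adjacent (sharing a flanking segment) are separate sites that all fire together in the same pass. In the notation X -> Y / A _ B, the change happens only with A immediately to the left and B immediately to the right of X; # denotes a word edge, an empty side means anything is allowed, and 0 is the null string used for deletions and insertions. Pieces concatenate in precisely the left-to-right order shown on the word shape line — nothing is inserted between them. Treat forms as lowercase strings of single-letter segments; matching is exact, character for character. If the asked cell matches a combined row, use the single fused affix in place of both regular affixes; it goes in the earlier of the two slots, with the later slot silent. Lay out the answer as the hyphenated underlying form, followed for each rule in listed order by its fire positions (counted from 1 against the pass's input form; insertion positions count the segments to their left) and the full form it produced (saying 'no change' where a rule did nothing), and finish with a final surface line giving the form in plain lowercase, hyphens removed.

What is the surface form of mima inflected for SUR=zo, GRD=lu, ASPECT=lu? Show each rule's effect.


underlying: vo-mima-e-uva
1. i, u -> 0 / V _: fires at position(s) 8: vomimaeva
surface: vomimaeva


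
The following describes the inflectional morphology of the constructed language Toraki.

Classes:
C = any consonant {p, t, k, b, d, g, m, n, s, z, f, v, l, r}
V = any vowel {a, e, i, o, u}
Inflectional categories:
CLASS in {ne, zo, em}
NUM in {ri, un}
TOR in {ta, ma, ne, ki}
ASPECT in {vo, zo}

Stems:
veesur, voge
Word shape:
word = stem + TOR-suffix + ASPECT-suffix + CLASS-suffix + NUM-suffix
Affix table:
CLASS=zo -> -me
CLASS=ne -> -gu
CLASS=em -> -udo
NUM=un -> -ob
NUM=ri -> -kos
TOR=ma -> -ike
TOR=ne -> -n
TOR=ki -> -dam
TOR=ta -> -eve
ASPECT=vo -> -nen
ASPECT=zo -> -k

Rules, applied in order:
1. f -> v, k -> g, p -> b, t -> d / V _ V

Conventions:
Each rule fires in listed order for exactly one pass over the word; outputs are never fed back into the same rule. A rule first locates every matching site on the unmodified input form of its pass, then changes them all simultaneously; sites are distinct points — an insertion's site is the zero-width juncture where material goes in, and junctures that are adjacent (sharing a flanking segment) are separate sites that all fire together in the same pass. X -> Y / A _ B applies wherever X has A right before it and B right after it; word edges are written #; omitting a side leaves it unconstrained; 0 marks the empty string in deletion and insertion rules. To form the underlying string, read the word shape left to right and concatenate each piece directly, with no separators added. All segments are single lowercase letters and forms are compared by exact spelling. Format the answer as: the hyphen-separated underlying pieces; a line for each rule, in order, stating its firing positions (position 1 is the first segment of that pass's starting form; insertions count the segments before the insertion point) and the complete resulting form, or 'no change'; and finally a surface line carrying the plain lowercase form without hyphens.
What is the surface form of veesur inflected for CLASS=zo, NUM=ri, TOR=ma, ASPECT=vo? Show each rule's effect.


underlying: veesur-ike-nen-me-kos
1. f -> v, k -> g, p -> b, t -> d / V _ V: fires at position(s) 8, 15: veesurigenenmegos
surface: veesurigenenmegos
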